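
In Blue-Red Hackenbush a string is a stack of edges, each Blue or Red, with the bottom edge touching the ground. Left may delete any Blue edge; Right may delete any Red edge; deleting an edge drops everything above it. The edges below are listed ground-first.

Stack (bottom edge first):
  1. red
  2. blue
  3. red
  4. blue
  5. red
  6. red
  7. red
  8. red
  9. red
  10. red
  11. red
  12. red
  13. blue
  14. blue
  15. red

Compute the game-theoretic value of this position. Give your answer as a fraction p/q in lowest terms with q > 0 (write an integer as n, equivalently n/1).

Build val(s[:k]) for k = 1..15, string s = red blue red blue red red red red red red red red blue blue red.
r: Left { · }, Right { 0 } -> simplest -1
rb: Left { -1 }, Right { 0 } -> simplest -1/2
rbr: Left { -1 }, Right { -1/2, 0 } -> simplest -3/4
rbrb: Left { -1, -3/4 }, Right { -1/2, 0 } -> simplest -5/8
rbrbr: Left { -1, -3/4 }, Right { -5/8, -1/2, 0 } -> simplest -11/16
rbrbrr: Left { -1, -3/4 }, Right { -11/16, -5/8, -1/2, 0 } -> simplest -23/32
rbrbrrr: Left { -1, -3/4 }, Right { -23/32, -11/16, -5/8, -1/2, 0 } -> simplest -47/64
rbrbrrrr: Left { -1, -3/4 }, Right { -47/64, -23/32, -11/16, -5/8, -1/2, 0 } -> simplest -95/128
rbrbrrrrr: Left { -1, -3/4 }, Right { -95/128, -47/64, -23/32, -11/16, -5/8, -1/2, 0 } -> simplest -191/256
rbrbrrrrrr: Left { -1, -3/4 }, Right { -191/256, -95/128, -47/64, -23/32, -11/16, -5/8, -1/2, 0 } -> simplest -383/512
rbrbrrrrrrr: Left { -1, -3/4 }, Right { -383/512, -191/256, -95/128, -47/64, -23/32, -11/16, -5/8, -1/2, 0 } -> simplest -767/1024
rbrbrrrrrrrr: Left { -1, -3/4 }, Right { -767/1024, -383/512, -191/256, -95/128, -47/64, -23/32, -11/16, -5/8, -1/2, 0 } -> simplest -1535/2048
rbrbrrrrrrrrb: Left { -1, -3/4, -1535/2048 }, Right { -767/1024, -383/512, -191/256, -95/128, -47/64, -23/32, -11/16, -5/8, -1/2, 0 } -> simplest -3069/4096
rbrbrrrrrrrrbb: Left { -1, -3/4, -1535/2048, -3069/4096 }, Right { -767/1024, -383/512, -191/256, -95/128, -47/64, -23/32, -11/16, -5/8, -1/2, 0 } -> simplest -6137/8192
rbrbrrrrrrrrbbr: Left { -1, -3/4, -1535/2048, -3069/4096 }, Right { -6137/8192, -767/1024, -383/512, -191/256, -95/128, -47/64, -23/32, -11/16, -5/8, -1/2, 0 } -> simplest -12275/16384

-12275/16384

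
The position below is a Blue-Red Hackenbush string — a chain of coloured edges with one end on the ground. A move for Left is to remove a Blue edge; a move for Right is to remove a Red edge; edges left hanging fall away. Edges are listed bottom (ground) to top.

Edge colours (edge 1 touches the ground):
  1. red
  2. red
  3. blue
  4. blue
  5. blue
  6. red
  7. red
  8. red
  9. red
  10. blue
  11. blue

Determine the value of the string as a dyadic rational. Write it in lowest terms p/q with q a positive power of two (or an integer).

r: Left { none }, Right { 0 } gives simplest -1
rr: Left { none }, Right { -1 0 } gives simplest -2
rrb: Left { -2 }, Right { -1 0 } gives simplest -3/2
rrbb: Left { -2 -3/2 }, Right { -1 0 } gives simplest -5/4
rrbbb: Left { -2 -3/2 -5/4 }, Right { -1 0 } gives simplest -9/8
rrbbbr: Left { -2 -3/2 -5/4 }, Right { -9/8 -1 0 } gives simplest -19/16
rrbbbrr: Left { -2 -3/2 -5/4 }, Right { -19/16 -9/8 -1 0 } gives simplest -39/32
rrbbbrrr: Left { -2 -3/2 -5/4 }, Right { -39/32 -19/16 -9/8 -1 0 } gives simplest -79/64
rrbbbrrrr: Left { -2 -3/2 -5/4 }, Right { -79/64 -39/32 -19/16 -9/8 -1 0 } gives simplest -159/128
rrbbbrrrrb: Left { -2 -3/2 -5/4 -159/128 }, Right { -79/64 -39/32 -19/16 -9/8 -1 0 } gives simplest -317/256
rrbbbrrrrbb: Left { -2 -3/2 -5/4 -159/128 -317/256 }, Right { -79/64 -39/32 -19/16 -9/8 -1 0 } gives simplest -633/512

-633/512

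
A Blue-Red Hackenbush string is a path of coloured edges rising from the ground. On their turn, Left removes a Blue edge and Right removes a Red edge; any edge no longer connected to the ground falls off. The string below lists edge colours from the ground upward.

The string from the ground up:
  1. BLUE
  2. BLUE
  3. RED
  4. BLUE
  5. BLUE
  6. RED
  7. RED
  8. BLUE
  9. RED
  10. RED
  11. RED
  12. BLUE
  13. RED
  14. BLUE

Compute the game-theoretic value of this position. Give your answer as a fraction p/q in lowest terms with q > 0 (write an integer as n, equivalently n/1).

7307/4096

Build value(s[:k]) for k = 1..14, string s = BLUE BLUE RED BLUE BLUE RED RED BLUE RED RED RED BLUE RED BLUE.
step 1: add BLUE to get B; options L={ 0 } R={ · } — 1
step 2: add BLUE to get BB; options L={ 0, 1 } R={ · } — 2
step 3: add RED to get BBR; options L={ 0, 1 } R={ 2 } — 3/2
step 4: add BLUE to get BBRB; options L={ 0, 1, 3/2 } R={ 2 } — 7/4
step 5: add BLUE to get BBRBB; options L={ 0, 1, 3/2, 7/4 } R={ 2 } — 15/8
step 6: add RED to get BBRBBR; options L={ 0, 1, 3/2, 7/4 } R={ 15/8, 2 } — 29/16
step 7: add RED to get BBRBBRR; options L={ 0, 1, 3/2, 7/4 } R={ 29/16, 15/8, 2 } — 57/32
step 8: add BLUE to get BBRBBRRB; options L={ 0, 1, 3/2, 7/4, 57/32 } R={ 29/16, 15/8, 2 } — 115/64
step 9: add RED to get BBRBBRRBR; options L={ 0, 1, 3/2, 7/4, 57/32 } R={ 115/64, 29/16, 15/8, 2 } — 229/128
step 10: add RED to get BBRBBRRBRR; options L={ 0, 1, 3/2, 7/4, 57/32 } R={ 229/128, 115/64, 29/16, 15/8, 2 } — 457/256
step 11: add RED to get BBRBBRRBRRR; options L={ 0, 1, 3/2, 7/4, 57/32 } R={ 457/256, 229/128, 115/64, 29/16, 15/8, 2 } — 913/512
step 12: add BLUE to get BBRBBRRBRRRB; options L={ 0, 1, 3/2, 7/4, 57/32, 913/512 } R={ 457/256, 229/128, 115/64, 29/16, 15/8, 2 } — 1827/1024
step 13: add RED to get BBRBBRRBRRRBR; options L={ 0, 1, 3/2, 7/4, 57/32, 913/512 } R={ 1827/1024, 457/256, 229/128, 115/64, 29/16, 15/8, 2 } — 3653/2048
step 14: add BLUE to get BBRBBRRBRRRBRB; options L={ 0, 1, 3/2, 7/4, 57/32, 913/512, 3653/2048 } R={ 1827/1024, 457/256, 229/128, 115/64, 29/16, 15/8, 2 } — 7307/4096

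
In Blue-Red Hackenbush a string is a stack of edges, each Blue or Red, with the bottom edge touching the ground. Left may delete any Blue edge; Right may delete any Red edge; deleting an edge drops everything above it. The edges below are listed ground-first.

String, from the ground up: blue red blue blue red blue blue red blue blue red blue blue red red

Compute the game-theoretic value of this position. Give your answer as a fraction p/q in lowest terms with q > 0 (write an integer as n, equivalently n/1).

14041/16384

G_1 [b]  L=[0]  R=[]  — 1
G_2 [br]  L=[0]  R=[1]  — 1/2
G_3 [brb]  L=[0 1/2]  R=[1]  — 3/4
G_4 [brbb]  L=[0 1/2 3/4]  R=[1]  — 7/8
G_5 [brbbr]  L=[0 1/2 3/4]  R=[7/8 1]  — 13/16
G_6 [brbbrb]  L=[0 1/2 3/4 13/16]  R=[7/8 1]  — 27/32
G_7 [brbbrbb]  L=[0 1/2 3/4 13/16 27/32]  R=[7/8 1]  — 55/64
G_8 [brbbrbbr]  L=[0 1/2 3/4 13/16 27/32]  R=[55/64 7/8 1]  — 109/128
G_9 [brbbrbbrb]  L=[0 1/2 3/4 13/16 27/32 109/128]  R=[55/64 7/8 1]  — 219/256
G_10 [brbbrbbrbb]  L=[0 1/2 3/4 13/16 27/32 109/128 219/256]  R=[55/64 7/8 1]  — 439/512
G_11 [brbbrbbrbbr]  L=[0 1/2 3/4 13/16 27/32 109/128 219/256]  R=[439/512 55/64 7/8 1]  — 877/1024
G_12 [brbbrbbrbbrb]  L=[0 1/2 3/4 13/16 27/32 109/128 219/256 877/1024]  R=[439/512 55/64 7/8 1]  — 1755/2048
G_13 [brbbrbbrbbrbb]  L=[0 1/2 3/4 13/16 27/32 109/128 219/256 877/1024 1755/2048]  R=[439/512 55/64 7/8 1]  — 3511/4096
G_14 [brbbrbbrbbrbbr]  L=[0 1/2 3/4 13/16 27/32 109/128 219/256 877/1024 1755/2048]  R=[3511/4096 439/512 55/64 7/8 1]  — 7021/8192
G_15 [brbbrbbrbbrbbrr]  L=[0 1/2 3/4 13/16 27/32 109/128 219/256 877/1024 1755/2048]  R=[7021/8192 3511/4096 439/512 55/64 7/8 1]  — 14041/16384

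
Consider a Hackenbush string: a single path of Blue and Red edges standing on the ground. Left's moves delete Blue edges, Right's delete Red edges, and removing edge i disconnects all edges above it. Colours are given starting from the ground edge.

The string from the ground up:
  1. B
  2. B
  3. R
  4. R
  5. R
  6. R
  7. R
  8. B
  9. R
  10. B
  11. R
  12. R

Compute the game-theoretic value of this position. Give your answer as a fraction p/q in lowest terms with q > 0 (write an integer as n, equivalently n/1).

Prefix values for B B R R R R R B R B R R via {L|R} + simplicity:
step 1: add B to get B; options L={ 0 } R={ none } => 1
step 2: add B to get BB; options L={ 0 1 } R={ none } => 2
step 3: add R to get BBR; options L={ 0 1 } R={ 2 } => 3/2
step 4: add R to get BBRR; options L={ 0 1 } R={ 3/2 2 } => 5/4
step 5: add R to get BBRRR; options L={ 0 1 } R={ 5/4 3/2 2 } => 9/8
step 6: add R to get BBRRRR; options L={ 0 1 } R={ 9/8 5/4 3/2 2 } => 17/16
step 7: add R to get BBRRRRR; options L={ 0 1 } R={ 17/16 9/8 5/4 3/2 2 } => 33/32
step 8: add B to get BBRRRRRB; options L={ 0 1 33/32 } R={ 17/16 9/8 5/4 3/2 2 } => 67/64
step 9: add R to get BBRRRRRBR; options L={ 0 1 33/32 } R={ 67/64 17/16 9/8 5/4 3/2 2 } => 133/128
step 10: add B to get BBRRRRRBRB; options L={ 0 1 33/32 133/128 } R={ 67/64 17/16 9/8 5/4 3/2 2 } => 267/256
step 11: add R to get BBRRRRRBRBR; options L={ 0 1 33/32 133/128 } R={ 267/256 67/64 17/16 9/8 5/4 3/2 2 } => 533/512
step 12: add R to get BBRRRRRBRBRR; options L={ 0 1 33/32 133/128 } R={ 533/512 267/256 67/64 17/16 9/8 5/4 3/2 2 } => 1065/1024

1065/1024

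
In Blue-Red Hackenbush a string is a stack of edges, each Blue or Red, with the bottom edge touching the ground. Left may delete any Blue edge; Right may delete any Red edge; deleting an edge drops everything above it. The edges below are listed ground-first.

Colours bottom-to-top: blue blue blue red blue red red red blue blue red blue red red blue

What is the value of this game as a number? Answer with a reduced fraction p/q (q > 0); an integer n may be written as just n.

Recurse on prefixes of the 15-edge string blue blue blue red blue red red red blue blue red blue red red blue:
v(b) = { 0 | — } => 1
v(bb) = { 0 1 | — } => 2
v(bbb) = { 0 1 2 | — } => 3
v(bbbr) = { 0 1 2 | 3 } => 5/2
v(bbbrb) = { 0 1 2 5/2 | 3 } => 11/4
v(bbbrbr) = { 0 1 2 5/2 | 11/4 3 } => 21/8
v(bbbrbrr) = { 0 1 2 5/2 | 21/8 11/4 3 } => 41/16
v(bbbrbrrr) = { 0 1 2 5/2 | 41/16 21/8 11/4 3 } => 81/32
v(bbbrbrrrb) = { 0 1 2 5/2 81/32 | 41/16 21/8 11/4 3 } => 163/64
v(bbbrbrrrbb) = { 0 1 2 5/2 81/32 163/64 | 41/16 21/8 11/4 3 } => 327/128
v(bbbrbrrrbbr) = { 0 1 2 5/2 81/32 163/64 | 327/128 41/16 21/8 11/4 3 } => 653/256
v(bbbrbrrrbbrb) = { 0 1 2 5/2 81/32 163/64 653/256 | 327/128 41/16 21/8 11/4 3 } => 1307/512
v(bbbrbrrrbbrbr) = { 0 1 2 5/2 81/32 163/64 653/256 | 1307/512 327/128 41/16 21/8 11/4 3 } => 2613/1024
v(bbbrbrrrbbrbrr) = { 0 1 2 5/2 81/32 163/64 653/256 | 2613/1024 1307/512 327/128 41/16 21/8 11/4 3 } => 5225/2048
v(bbbrbrrrbbrbrrb) = { 0 1 2 5/2 81/32 163/64 653/256 5225/2048 | 2613/1024 1307/512 327/128 41/16 21/8 11/4 3 } => 10451/4096

10451/4096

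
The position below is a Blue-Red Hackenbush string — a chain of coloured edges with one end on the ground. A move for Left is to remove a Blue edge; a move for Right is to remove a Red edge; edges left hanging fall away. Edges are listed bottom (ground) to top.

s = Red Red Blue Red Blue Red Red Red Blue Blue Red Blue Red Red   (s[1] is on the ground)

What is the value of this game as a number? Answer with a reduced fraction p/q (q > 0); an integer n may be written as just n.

-7063/4096

edge 1 of 14 (Red): { — | 0 } ⇒ -1
edge 2 of 14 (Red): { — | -1; 0 } ⇒ -2
edge 3 of 14 (Blue): { -2 | -1; 0 } ⇒ -3/2
edge 4 of 14 (Red): { -2 | -3/2; -1; 0 } ⇒ -7/4
edge 5 of 14 (Blue): { -2; -7/4 | -3/2; -1; 0 } ⇒ -13/8
edge 6 of 14 (Red): { -2; -7/4 | -13/8; -3/2; -1; 0 } ⇒ -27/16
edge 7 of 14 (Red): { -2; -7/4 | -27/16; -13/8; -3/2; -1; 0 } ⇒ -55/32
edge 8 of 14 (Red): { -2; -7/4 | -55/32; -27/16; -13/8; -3/2; -1; 0 } ⇒ -111/64
edge 9 of 14 (Blue): { -2; -7/4; -111/64 | -55/32; -27/16; -13/8; -3/2; -1; 0 } ⇒ -221/128
edge 10 of 14 (Blue): { -2; -7/4; -111/64; -221/128 | -55/32; -27/16; -13/8; -3/2; -1; 0 } ⇒ -441/256
edge 11 of 14 (Red): { -2; -7/4; -111/64; -221/128 | -441/256; -55/32; -27/16; -13/8; -3/2; -1; 0 } ⇒ -883/512
edge 12 of 14 (Blue): { -2; -7/4; -111/64; -221/128; -883/512 | -441/256; -55/32; -27/16; -13/8; -3/2; -1; 0 } ⇒ -1765/1024
edge 13 of 14 (Red): { -2; -7/4; -111/64; -221/128; -883/512 | -1765/1024; -441/256; -55/32; -27/16; -13/8; -3/2; -1; 0 } ⇒ -3531/2048
edge 14 of 14 (Red): { -2; -7/4; -111/64; -221/128; -883/512 | -3531/2048; -1765/1024; -441/256; -55/32; -27/16; -13/8; -3/2; -1; 0 } ⇒ -7063/4096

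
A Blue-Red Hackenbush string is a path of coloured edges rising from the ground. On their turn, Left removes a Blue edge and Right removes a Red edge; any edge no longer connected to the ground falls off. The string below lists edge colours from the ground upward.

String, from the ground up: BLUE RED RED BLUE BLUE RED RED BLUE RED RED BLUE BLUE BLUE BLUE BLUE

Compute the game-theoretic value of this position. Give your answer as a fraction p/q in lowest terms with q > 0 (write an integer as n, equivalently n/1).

6463/16384

step 1: add BLUE to get B; options L={ 0 } R={ — } = 1
step 2: add RED to get BR; options L={ 0 } R={ 1 } = 1/2
step 3: add RED to get BRR; options L={ 0 } R={ 1/2; 1 } = 1/4
step 4: add BLUE to get BRRB; options L={ 0; 1/4 } R={ 1/2; 1 } = 3/8
step 5: add BLUE to get BRRBB; options L={ 0; 1/4; 3/8 } R={ 1/2; 1 } = 7/16
step 6: add RED to get BRRBBR; options L={ 0; 1/4; 3/8 } R={ 7/16; 1/2; 1 } = 13/32
step 7: add RED to get BRRBBRR; options L={ 0; 1/4; 3/8 } R={ 13/32; 7/16; 1/2; 1 } = 25/64
step 8: add BLUE to get BRRBBRRB; options L={ 0; 1/4; 3/8; 25/64 } R={ 13/32; 7/16; 1/2; 1 } = 51/128
step 9: add RED to get BRRBBRRBR; options L={ 0; 1/4; 3/8; 25/64 } R={ 51/128; 13/32; 7/16; 1/2; 1 } = 101/256
step 10: add RED to get BRRBBRRBRR; options L={ 0; 1/4; 3/8; 25/64 } R={ 101/256; 51/128; 13/32; 7/16; 1/2; 1 } = 201/512
step 11: add BLUE to get BRRBBRRBRRB; options L={ 0; 1/4; 3/8; 25/64; 201/512 } R={ 101/256; 51/128; 13/32; 7/16; 1/2; 1 } = 403/1024
step 12: add BLUE to get BRRBBRRBRRBB; options L={ 0; 1/4; 3/8; 25/64; 201/512; 403/1024 } R={ 101/256; 51/128; 13/32; 7/16; 1/2; 1 } = 807/2048
step 13: add BLUE to get BRRBBRRBRRBBB; options L={ 0; 1/4; 3/8; 25/64; 201/512; 403/1024; 807/2048 } R={ 101/256; 51/128; 13/32; 7/16; 1/2; 1 } = 1615/4096
step 14: add BLUE to get BRRBBRRBRRBBBB; options L={ 0; 1/4; 3/8; 25/64; 201/512; 403/1024; 807/2048; 1615/4096 } R={ 101/256; 51/128; 13/32; 7/16; 1/2; 1 } = 3231/8192
step 15: add BLUE to get BRRBBRRBRRBBBBB; options L={ 0; 1/4; 3/8; 25/64; 201/512; 403/1024; 807/2048; 1615/4096; 3231/8192 } R={ 101/256; 51/128; 13/32; 7/16; 1/2; 1 } = 6463/16384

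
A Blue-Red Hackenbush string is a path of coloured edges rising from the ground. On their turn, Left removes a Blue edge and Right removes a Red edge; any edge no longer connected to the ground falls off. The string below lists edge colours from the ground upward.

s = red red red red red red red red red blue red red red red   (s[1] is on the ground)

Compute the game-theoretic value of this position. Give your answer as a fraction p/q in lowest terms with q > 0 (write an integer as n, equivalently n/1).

-287/32

Recurse on prefixes of the 14-edge string red red red red red red red red red blue red red red red:
G(r) = { (no moves) | 0 } gives -1
G(rr) = { (no moves) | -1 0 } gives -2
G(rrr) = { (no moves) | -2 -1 0 } gives -3
G(rrrr) = { (no moves) | -3 -2 -1 0 } gives -4
G(rrrrr) = { (no moves) | -4 -3 -2 -1 0 } gives -5
G(rrrrrr) = { (no moves) | -5 -4 -3 -2 -1 0 } gives -6
G(rrrrrrr) = { (no moves) | -6 -5 -4 -3 -2 -1 0 } gives -7
G(rrrrrrrr) = { (no moves) | -7 -6 -5 -4 -3 -2 -1 0 } gives -8
G(rrrrrrrrr) = { (no moves) | -8 -7 -6 -5 -4 -3 -2 -1 0 } gives -9
G(rrrrrrrrrb) = { -9 | -8 -7 -6 -5 -4 -3 -2 -1 0 } gives -17/2
G(rrrrrrrrrbr) = { -9 | -17/2 -8 -7 -6 -5 -4 -3 -2 -1 0 } gives -35/4
G(rrrrrrrrrbrr) = { -9 | -35/4 -17/2 -8 -7 -6 -5 -4 -3 -2 -1 0 } gives -71/8
G(rrrrrrrrrbrrr) = { -9 | -71/8 -35/4 -17/2 -8 -7 -6 -5 -4 -3 -2 -1 0 } gives -143/16
G(rrrrrrrrrbrrrr) = { -9 | -143/16 -71/8 -35/4 -17/2 -8 -7 -6 -5 -4 -3 -2 -1 0 } gives -287/32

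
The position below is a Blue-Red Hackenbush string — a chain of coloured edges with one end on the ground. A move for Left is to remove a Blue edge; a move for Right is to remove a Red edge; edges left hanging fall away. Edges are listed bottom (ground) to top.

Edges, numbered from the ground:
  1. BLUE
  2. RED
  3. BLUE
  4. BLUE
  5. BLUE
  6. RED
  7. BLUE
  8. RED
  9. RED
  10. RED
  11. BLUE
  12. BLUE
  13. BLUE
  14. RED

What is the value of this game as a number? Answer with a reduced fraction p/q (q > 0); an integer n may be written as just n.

7453/8192

edge 1 of 14 (BLUE): { 0 |  } -> 1
edge 2 of 14 (RED): { 0 | 1 } -> 1/2
edge 3 of 14 (BLUE): { 0 1/2 | 1 } -> 3/4
edge 4 of 14 (BLUE): { 0 1/2 3/4 | 1 } -> 7/8
edge 5 of 14 (BLUE): { 0 1/2 3/4 7/8 | 1 } -> 15/16
edge 6 of 14 (RED): { 0 1/2 3/4 7/8 | 15/16 1 } -> 29/32
edge 7 of 14 (BLUE): { 0 1/2 3/4 7/8 29/32 | 15/16 1 } -> 59/64
edge 8 of 14 (RED): { 0 1/2 3/4 7/8 29/32 | 59/64 15/16 1 } -> 117/128
edge 9 of 14 (RED): { 0 1/2 3/4 7/8 29/32 | 117/128 59/64 15/16 1 } -> 233/256
edge 10 of 14 (RED): { 0 1/2 3/4 7/8 29/32 | 233/256 117/128 59/64 15/16 1 } -> 465/512
edge 11 of 14 (BLUE): { 0 1/2 3/4 7/8 29/32 465/512 | 233/256 117/128 59/64 15/16 1 } -> 931/1024
edge 12 of 14 (BLUE): { 0 1/2 3/4 7/8 29/32 465/512 931/1024 | 233/256 117/128 59/64 15/16 1 } -> 1863/2048
edge 13 of 14 (BLUE): { 0 1/2 3/4 7/8 29/32 465/512 931/1024 1863/2048 | 233/256 117/128 59/64 15/16 1 } -> 3727/4096
edge 14 of 14 (RED): { 0 1/2 3/4 7/8 29/32 465/512 931/1024 1863/2048 | 3727/4096 233/256 117/128 59/64 15/16 1 } -> 7453/8192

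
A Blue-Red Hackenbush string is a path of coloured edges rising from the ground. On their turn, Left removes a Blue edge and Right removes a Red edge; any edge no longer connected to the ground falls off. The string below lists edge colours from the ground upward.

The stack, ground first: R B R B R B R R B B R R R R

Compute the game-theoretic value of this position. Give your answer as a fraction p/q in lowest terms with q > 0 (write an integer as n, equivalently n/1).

R: Left { · }, Right { 0 } = simplest -1
RB: Left { -1 }, Right { 0 } = simplest -1/2
RBR: Left { -1 }, Right { -1/2,0 } = simplest -3/4
RBRB: Left { -1,-3/4 }, Right { -1/2,0 } = simplest -5/8
RBRBR: Left { -1,-3/4 }, Right { -5/8,-1/2,0 } = simplest -11/16
RBRBRB: Left { -1,-3/4,-11/16 }, Right { -5/8,-1/2,0 } = simplest -21/32
RBRBRBR: Left { -1,-3/4,-11/16 }, Right { -21/32,-5/8,-1/2,0 } = simplest -43/64
RBRBRBRR: Left { -1,-3/4,-11/16 }, Right { -43/64,-21/32,-5/8,-1/2,0 } = simplest -87/128
RBRBRBRRB: Left { -1,-3/4,-11/16,-87/128 }, Right { -43/64,-21/32,-5/8,-1/2,0 } = simplest -173/256
RBRBRBRRBB: Left { -1,-3/4,-11/16,-87/128,-173/256 }, Right { -43/64,-21/32,-5/8,-1/2,0 } = simplest -345/512
RBRBRBRRBBR: Left { -1,-3/4,-11/16,-87/128,-173/256 }, Right { -345/512,-43/64,-21/32,-5/8,-1/2,0 } = simplest -691/1024
RBRBRBRRBBRR: Left { -1,-3/4,-11/16,-87/128,-173/256 }, Right { -691/1024,-345/512,-43/64,-21/32,-5/8,-1/2,0 } = simplest -1383/2048
RBRBRBRRBBRRR: Left { -1,-3/4,-11/16,-87/128,-173/256 }, Right { -1383/2048,-691/1024,-345/512,-43/64,-21/32,-5/8,-1/2,0 } = simplest -2767/4096
RBRBRBRRBBRRRR: Left { -1,-3/4,-11/16,-87/128,-173/256 }, Right { -2767/4096,-1383/2048,-691/1024,-345/512,-43/64,-21/32,-5/8,-1/2,0 } = simplest -5535/8192

-5535/8192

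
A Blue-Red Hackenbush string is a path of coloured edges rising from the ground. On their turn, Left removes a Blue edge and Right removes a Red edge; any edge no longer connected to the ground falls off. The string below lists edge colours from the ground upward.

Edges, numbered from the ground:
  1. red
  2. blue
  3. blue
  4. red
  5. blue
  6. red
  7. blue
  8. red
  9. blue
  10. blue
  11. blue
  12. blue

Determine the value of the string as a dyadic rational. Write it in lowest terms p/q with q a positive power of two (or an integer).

-673/2048

edge 1 of 12 (red): { (no moves) | 0 } gives -1
edge 2 of 12 (blue): { -1 | 0 } gives -1/2
edge 3 of 12 (blue): { -1, -1/2 | 0 } gives -1/4
edge 4 of 12 (red): { -1, -1/2 | -1/4, 0 } gives -3/8
edge 5 of 12 (blue): { -1, -1/2, -3/8 | -1/4, 0 } gives -5/16
edge 6 of 12 (red): { -1, -1/2, -3/8 | -5/16, -1/4, 0 } gives -11/32
edge 7 of 12 (blue): { -1, -1/2, -3/8, -11/32 | -5/16, -1/4, 0 } gives -21/64
edge 8 of 12 (red): { -1, -1/2, -3/8, -11/32 | -21/64, -5/16, -1/4, 0 } gives -43/128
edge 9 of 12 (blue): { -1, -1/2, -3/8, -11/32, -43/128 | -21/64, -5/16, -1/4, 0 } gives -85/256
edge 10 of 12 (blue): { -1, -1/2, -3/8, -11/32, -43/128, -85/256 | -21/64, -5/16, -1/4, 0 } gives -169/512
edge 11 of 12 (blue): { -1, -1/2, -3/8, -11/32, -43/128, -85/256, -169/512 | -21/64, -5/16, -1/4, 0 } gives -337/1024
edge 12 of 12 (blue): { -1, -1/2, -3/8, -11/32, -43/128, -85/256, -169/512, -337/1024 | -21/64, -5/16, -1/4, 0 } gives -673/2048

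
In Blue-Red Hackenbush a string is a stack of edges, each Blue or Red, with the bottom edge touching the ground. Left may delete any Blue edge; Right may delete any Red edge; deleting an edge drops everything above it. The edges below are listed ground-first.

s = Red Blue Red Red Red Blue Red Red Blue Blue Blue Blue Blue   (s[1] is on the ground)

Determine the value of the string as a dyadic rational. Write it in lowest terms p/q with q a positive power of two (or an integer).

-3777/4096

Recurse on prefixes of the 13-edge string Red Blue Red Red Red Blue Red Red Blue Blue Blue Blue Blue:
1 of 13 · R · max L −∞ · min R 0 — -1
2 of 13 · RB · max L -1 · min R 0 — -1/2
3 of 13 · RBR · max L -1 · min R -1/2 — -3/4
4 of 13 · RBRR · max L -1 · min R -3/4 — -7/8
5 of 13 · RBRRR · max L -1 · min R -7/8 — -15/16
6 of 13 · RBRRRB · max L -15/16 · min R -7/8 — -29/32
7 of 13 · RBRRRBR · max L -15/16 · min R -29/32 — -59/64
8 of 13 · RBRRRBRR · max L -15/16 · min R -59/64 — -119/128
9 of 13 · RBRRRBRRB · max L -119/128 · min R -59/64 — -237/256
10 of 13 · RBRRRBRRBB · max L -237/256 · min R -59/64 — -473/512
11 of 13 · RBRRRBRRBBB · max L -473/512 · min R -59/64 — -945/1024
12 of 13 · RBRRRBRRBBBB · max L -945/1024 · min R -59/64 — -1889/2048
13 of 13 · RBRRRBRRBBBBB · max L -1889/2048 · min R -59/64 — -3777/4096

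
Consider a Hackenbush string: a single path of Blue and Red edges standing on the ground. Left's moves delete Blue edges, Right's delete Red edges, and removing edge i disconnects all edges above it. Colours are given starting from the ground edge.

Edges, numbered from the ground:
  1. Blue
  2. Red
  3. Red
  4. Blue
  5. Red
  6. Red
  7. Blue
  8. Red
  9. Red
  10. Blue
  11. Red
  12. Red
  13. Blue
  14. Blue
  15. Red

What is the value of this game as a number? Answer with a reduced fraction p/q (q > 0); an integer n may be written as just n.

4685/16384

g_1 [B]  L=[0]  R=[∅]  — 1
g_2 [BR]  L=[0]  R=[1]  — 1/2
g_3 [BRR]  L=[0]  R=[1/2,1]  — 1/4
g_4 [BRRB]  L=[0,1/4]  R=[1/2,1]  — 3/8
g_5 [BRRBR]  L=[0,1/4]  R=[3/8,1/2,1]  — 5/16
g_6 [BRRBRR]  L=[0,1/4]  R=[5/16,3/8,1/2,1]  — 9/32
g_7 [BRRBRRB]  L=[0,1/4,9/32]  R=[5/16,3/8,1/2,1]  — 19/64
g_8 [BRRBRRBR]  L=[0,1/4,9/32]  R=[19/64,5/16,3/8,1/2,1]  — 37/128
g_9 [BRRBRRBRR]  L=[0,1/4,9/32]  R=[37/128,19/64,5/16,3/8,1/2,1]  — 73/256
g_10 [BRRBRRBRRB]  L=[0,1/4,9/32,73/256]  R=[37/128,19/64,5/16,3/8,1/2,1]  — 147/512
g_11 [BRRBRRBRRBR]  L=[0,1/4,9/32,73/256]  R=[147/512,37/128,19/64,5/16,3/8,1/2,1]  — 293/1024
g_12 [BRRBRRBRRBRR]  L=[0,1/4,9/32,73/256]  R=[293/1024,147/512,37/128,19/64,5/16,3/8,1/2,1]  — 585/2048
g_13 [BRRBRRBRRBRRB]  L=[0,1/4,9/32,73/256,585/2048]  R=[293/1024,147/512,37/128,19/64,5/16,3/8,1/2,1]  — 1171/4096
g_14 [BRRBRRBRRBRRBB]  L=[0,1/4,9/32,73/256,585/2048,1171/4096]  R=[293/1024,147/512,37/128,19/64,5/16,3/8,1/2,1]  — 2343/8192
g_15 [BRRBRRBRRBRRBBR]  L=[0,1/4,9/32,73/256,585/2048,1171/4096]  R=[2343/8192,293/1024,147/512,37/128,19/64,5/16,3/8,1/2,1]  — 4685/16384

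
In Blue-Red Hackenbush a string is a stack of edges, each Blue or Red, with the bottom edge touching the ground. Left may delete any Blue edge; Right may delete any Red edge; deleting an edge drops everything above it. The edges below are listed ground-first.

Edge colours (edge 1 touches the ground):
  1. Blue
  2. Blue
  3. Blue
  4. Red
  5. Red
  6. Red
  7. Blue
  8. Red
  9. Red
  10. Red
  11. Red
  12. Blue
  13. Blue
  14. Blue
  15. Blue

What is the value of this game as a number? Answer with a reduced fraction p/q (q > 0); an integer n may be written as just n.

8735/4096

val(B) = { 0 |  } — 1
val(BB) = { 0 1 |  } — 2
val(BBB) = { 0 1 2 |  } — 3
val(BBBR) = { 0 1 2 | 3 } — 5/2
val(BBBRR) = { 0 1 2 | 5/2 3 } — 9/4
val(BBBRRR) = { 0 1 2 | 9/4 5/2 3 } — 17/8
val(BBBRRRB) = { 0 1 2 17/8 | 9/4 5/2 3 } — 35/16
val(BBBRRRBR) = { 0 1 2 17/8 | 35/16 9/4 5/2 3 } — 69/32
val(BBBRRRBRR) = { 0 1 2 17/8 | 69/32 35/16 9/4 5/2 3 } — 137/64
val(BBBRRRBRRR) = { 0 1 2 17/8 | 137/64 69/32 35/16 9/4 5/2 3 } — 273/128
val(BBBRRRBRRRR) = { 0 1 2 17/8 | 273/128 137/64 69/32 35/16 9/4 5/2 3 } — 545/256
val(BBBRRRBRRRRB) = { 0 1 2 17/8 545/256 | 273/128 137/64 69/32 35/16 9/4 5/2 3 } — 1091/512
val(BBBRRRBRRRRBB) = { 0 1 2 17/8 545/256 1091/512 | 273/128 137/64 69/32 35/16 9/4 5/2 3 } — 2183/1024
val(BBBRRRBRRRRBBB) = { 0 1 2 17/8 545/256 1091/512 2183/1024 | 273/128 137/64 69/32 35/16 9/4 5/2 3 } — 4367/2048
val(BBBRRRBRRRRBBBB) = { 0 1 2 17/8 545/256 1091/512 2183/1024 4367/2048 | 273/128 137/64 69/32 35/16 9/4 5/2 3 } — 8735/4096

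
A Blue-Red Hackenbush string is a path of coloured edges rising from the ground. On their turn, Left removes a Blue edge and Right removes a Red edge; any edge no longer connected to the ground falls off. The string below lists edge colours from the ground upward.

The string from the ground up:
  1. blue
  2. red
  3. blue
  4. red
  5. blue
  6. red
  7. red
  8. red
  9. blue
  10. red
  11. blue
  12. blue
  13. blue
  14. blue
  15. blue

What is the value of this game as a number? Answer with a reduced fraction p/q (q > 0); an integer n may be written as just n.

10431/16384

1 of 15 · b · max L 0 · min R +∞ ⇒ 1
2 of 15 · br · max L 0 · min R 1 ⇒ 1/2
3 of 15 · brb · max L 1/2 · min R 1 ⇒ 3/4
4 of 15 · brbr · max L 1/2 · min R 3/4 ⇒ 5/8
5 of 15 · brbrb · max L 5/8 · min R 3/4 ⇒ 11/16
6 of 15 · brbrbr · max L 5/8 · min R 11/16 ⇒ 21/32
7 of 15 · brbrbrr · max L 5/8 · min R 21/32 ⇒ 41/64
8 of 15 · brbrbrrr · max L 5/8 · min R 41/64 ⇒ 81/128
9 of 15 · brbrbrrrb · max L 81/128 · min R 41/64 ⇒ 163/256
10 of 15 · brbrbrrrbr · max L 81/128 · min R 163/256 ⇒ 325/512
11 of 15 · brbrbrrrbrb · max L 325/512 · min R 163/256 ⇒ 651/1024
12 of 15 · brbrbrrrbrbb · max L 651/1024 · min R 163/256 ⇒ 1303/2048
13 of 15 · brbrbrrrbrbbb · max L 1303/2048 · min R 163/256 ⇒ 2607/4096
14 of 15 · brbrbrrrbrbbbb · max L 2607/4096 · min R 163/256 ⇒ 5215/8192
15 of 15 · brbrbrrrbrbbbbb · max L 5215/8192 · min R 163/256 ⇒ 10431/16384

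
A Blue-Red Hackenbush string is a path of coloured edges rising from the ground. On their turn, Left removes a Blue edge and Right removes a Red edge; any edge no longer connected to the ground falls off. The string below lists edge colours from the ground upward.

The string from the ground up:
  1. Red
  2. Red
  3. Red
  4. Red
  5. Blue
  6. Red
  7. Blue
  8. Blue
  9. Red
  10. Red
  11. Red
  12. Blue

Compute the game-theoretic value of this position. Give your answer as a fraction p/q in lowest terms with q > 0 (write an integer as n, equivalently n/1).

-925/256

1 of 12 · R · max L −∞ · min R 0 -> -1
2 of 12 · RR · max L −∞ · min R -1 -> -2
3 of 12 · RRR · max L −∞ · min R -2 -> -3
4 of 12 · RRRR · max L −∞ · min R -3 -> -4
5 of 12 · RRRRB · max L -4 · min R -3 -> -7/2
6 of 12 · RRRRBR · max L -4 · min R -7/2 -> -15/4
7 of 12 · RRRRBRB · max L -15/4 · min R -7/2 -> -29/8
8 of 12 · RRRRBRBB · max L -29/8 · min R -7/2 -> -57/16
9 of 12 · RRRRBRBBR · max L -29/8 · min R -57/16 -> -115/32
10 of 12 · RRRRBRBBRR · max L -29/8 · min R -115/32 -> -231/64
11 of 12 · RRRRBRBBRRR · max L -29/8 · min R -231/64 -> -463/128
12 of 12 · RRRRBRBBRRRB · max L -463/128 · min R -231/64 -> -925/256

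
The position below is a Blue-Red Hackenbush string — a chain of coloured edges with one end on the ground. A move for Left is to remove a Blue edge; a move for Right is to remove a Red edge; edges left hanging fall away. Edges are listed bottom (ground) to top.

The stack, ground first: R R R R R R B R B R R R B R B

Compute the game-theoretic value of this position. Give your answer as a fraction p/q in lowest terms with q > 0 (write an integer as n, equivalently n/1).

value_1 [R]  L=[∅]  R=[0]  => -1
value_2 [RR]  L=[∅]  R=[-1; 0]  => -2
value_3 [RRR]  L=[∅]  R=[-2; -1; 0]  => -3
value_4 [RRRR]  L=[∅]  R=[-3; -2; -1; 0]  => -4
value_5 [RRRRR]  L=[∅]  R=[-4; -3; -2; -1; 0]  => -5
value_6 [RRRRRR]  L=[∅]  R=[-5; -4; -3; -2; -1; 0]  => -6
value_7 [RRRRRRB]  L=[-6]  R=[-5; -4; -3; -2; -1; 0]  => -11/2
value_8 [RRRRRRBR]  L=[-6]  R=[-11/2; -5; -4; -3; -2; -1; 0]  => -23/4
value_9 [RRRRRRBRB]  L=[-6; -23/4]  R=[-11/2; -5; -4; -3; -2; -1; 0]  => -45/8
value_10 [RRRRRRBRBR]  L=[-6; -23/4]  R=[-45/8; -11/2; -5; -4; -3; -2; -1; 0]  => -91/16
value_11 [RRRRRRBRBRR]  L=[-6; -23/4]  R=[-91/16; -45/8; -11/2; -5; -4; -3; -2; -1; 0]  => -183/32
value_12 [RRRRRRBRBRRR]  L=[-6; -23/4]  R=[-183/32; -91/16; -45/8; -11/2; -5; -4; -3; -2; -1; 0]  => -367/64
value_13 [RRRRRRBRBRRRB]  L=[-6; -23/4; -367/64]  R=[-183/32; -91/16; -45/8; -11/2; -5; -4; -3; -2; -1; 0]  => -733/128
value_14 [RRRRRRBRBRRRBR]  L=[-6; -23/4; -367/64]  R=[-733/128; -183/32; -91/16; -45/8; -11/2; -5; -4; -3; -2; -1; 0]  => -1467/256
value_15 [RRRRRRBRBRRRBRB]  L=[-6; -23/4; -367/64; -1467/256]  R=[-733/128; -183/32; -91/16; -45/8; -11/2; -5; -4; -3; -2; -1; 0]  => -2933/512

-2933/512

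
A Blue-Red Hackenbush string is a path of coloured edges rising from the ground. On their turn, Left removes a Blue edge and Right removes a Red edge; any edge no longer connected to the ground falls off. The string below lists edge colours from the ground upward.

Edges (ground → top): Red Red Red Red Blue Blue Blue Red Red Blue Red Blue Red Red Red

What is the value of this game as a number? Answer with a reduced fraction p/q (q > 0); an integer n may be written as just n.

1 of 15 · R · max L −∞ · min R 0 — -1
2 of 15 · RR · max L −∞ · min R -1 — -2
3 of 15 · RRR · max L −∞ · min R -2 — -3
4 of 15 · RRRR · max L −∞ · min R -3 — -4
5 of 15 · RRRRB · max L -4 · min R -3 — -7/2
6 of 15 · RRRRBB · max L -7/2 · min R -3 — -13/4
7 of 15 · RRRRBBB · max L -13/4 · min R -3 — -25/8
8 of 15 · RRRRBBBR · max L -13/4 · min R -25/8 — -51/16
9 of 15 · RRRRBBBRR · max L -13/4 · min R -51/16 — -103/32
10 of 15 · RRRRBBBRRB · max L -103/32 · min R -51/16 — -205/64
11 of 15 · RRRRBBBRRBR · max L -103/32 · min R -205/64 — -411/128
12 of 15 · RRRRBBBRRBRB · max L -411/128 · min R -205/64 — -821/256
13 of 15 · RRRRBBBRRBRBR · max L -411/128 · min R -821/256 — -1643/512
14 of 15 · RRRRBBBRRBRBRR · max L -411/128 · min R -1643/512 — -3287/1024
15 of 15 · RRRRBBBRRBRBRRR · max L -411/128 · min R -3287/1024 — -6575/2048

-6575/2048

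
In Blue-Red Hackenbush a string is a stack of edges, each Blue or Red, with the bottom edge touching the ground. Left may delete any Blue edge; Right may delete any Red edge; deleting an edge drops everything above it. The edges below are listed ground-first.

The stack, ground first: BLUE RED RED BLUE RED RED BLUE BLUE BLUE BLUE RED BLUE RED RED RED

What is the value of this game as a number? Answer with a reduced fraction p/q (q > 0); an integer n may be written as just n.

5073/16384

Recurse on prefixes of the 15-edge string BLUE RED RED BLUE RED RED BLUE BLUE BLUE BLUE RED BLUE RED RED RED:
val_1 [B]  L=[0]  R=[—]  => 1
val_2 [BR]  L=[0]  R=[1]  => 1/2
val_3 [BRR]  L=[0]  R=[1/2 1]  => 1/4
val_4 [BRRB]  L=[0 1/4]  R=[1/2 1]  => 3/8
val_5 [BRRBR]  L=[0 1/4]  R=[3/8 1/2 1]  => 5/16
val_6 [BRRBRR]  L=[0 1/4]  R=[5/16 3/8 1/2 1]  => 9/32
val_7 [BRRBRRB]  L=[0 1/4 9/32]  R=[5/16 3/8 1/2 1]  => 19/64
val_8 [BRRBRRBB]  L=[0 1/4 9/32 19/64]  R=[5/16 3/8 1/2 1]  => 39/128
val_9 [BRRBRRBBB]  L=[0 1/4 9/32 19/64 39/128]  R=[5/16 3/8 1/2 1]  => 79/256
val_10 [BRRBRRBBBB]  L=[0 1/4 9/32 19/64 39/128 79/256]  R=[5/16 3/8 1/2 1]  => 159/512
val_11 [BRRBRRBBBBR]  L=[0 1/4 9/32 19/64 39/128 79/256]  R=[159/512 5/16 3/8 1/2 1]  => 317/1024
val_12 [BRRBRRBBBBRB]  L=[0 1/4 9/32 19/64 39/128 79/256 317/1024]  R=[159/512 5/16 3/8 1/2 1]  => 635/2048
val_13 [BRRBRRBBBBRBR]  L=[0 1/4 9/32 19/64 39/128 79/256 317/1024]  R=[635/2048 159/512 5/16 3/8 1/2 1]  => 1269/4096
val_14 [BRRBRRBBBBRBRR]  L=[0 1/4 9/32 19/64 39/128 79/256 317/1024]  R=[1269/4096 635/2048 159/512 5/16 3/8 1/2 1]  => 2537/8192
val_15 [BRRBRRBBBBRBRRR]  L=[0 1/4 9/32 19/64 39/128 79/256 317/1024]  R=[2537/8192 1269/4096 635/2048 159/512 5/16 3/8 1/2 1]  => 5073/16384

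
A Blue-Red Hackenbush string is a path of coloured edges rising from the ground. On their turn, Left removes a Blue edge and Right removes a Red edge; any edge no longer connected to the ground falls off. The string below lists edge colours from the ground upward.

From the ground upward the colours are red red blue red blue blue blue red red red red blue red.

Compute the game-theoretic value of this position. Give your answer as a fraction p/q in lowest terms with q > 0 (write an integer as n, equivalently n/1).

-3195/2048

Recurse on prefixes of the 13-edge string red red blue red blue blue blue red red red red blue red:
1 of 13 · r · max L −∞ · min R 0 = -1
2 of 13 · rr · max L −∞ · min R -1 = -2
3 of 13 · rrb · max L -2 · min R -1 = -3/2
4 of 13 · rrbr · max L -2 · min R -3/2 = -7/4
5 of 13 · rrbrb · max L -7/4 · min R -3/2 = -13/8
6 of 13 · rrbrbb · max L -13/8 · min R -3/2 = -25/16
7 of 13 · rrbrbbb · max L -25/16 · min R -3/2 = -49/32
8 of 13 · rrbrbbbr · max L -25/16 · min R -49/32 = -99/64
9 of 13 · rrbrbbbrr · max L -25/16 · min R -99/64 = -199/128
10 of 13 · rrbrbbbrrr · max L -25/16 · min R -199/128 = -399/256
11 of 13 · rrbrbbbrrrr · max L -25/16 · min R -399/256 = -799/512
12 of 13 · rrbrbbbrrrrb · max L -799/512 · min R -399/256 = -1597/1024
13 of 13 · rrbrbbbrrrrbr · max L -799/512 · min R -1597/1024 = -3195/2048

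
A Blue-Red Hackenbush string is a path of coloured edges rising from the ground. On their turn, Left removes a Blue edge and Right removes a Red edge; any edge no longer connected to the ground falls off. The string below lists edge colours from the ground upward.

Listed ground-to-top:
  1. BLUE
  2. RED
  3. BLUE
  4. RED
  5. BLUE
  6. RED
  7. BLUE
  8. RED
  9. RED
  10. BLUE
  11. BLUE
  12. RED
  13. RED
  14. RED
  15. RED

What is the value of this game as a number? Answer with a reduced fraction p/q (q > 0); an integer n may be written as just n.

10849/16384

Prefix values for BLUE RED BLUE RED BLUE RED BLUE RED RED BLUE BLUE RED RED RED RED via {L|R} + simplicity:
B: Left { 0 }, Right { (no moves) } — simplest 1
BR: Left { 0 }, Right { 1 } — simplest 1/2
BRB: Left { 0; 1/2 }, Right { 1 } — simplest 3/4
BRBR: Left { 0; 1/2 }, Right { 3/4; 1 } — simplest 5/8
BRBRB: Left { 0; 1/2; 5/8 }, Right { 3/4; 1 } — simplest 11/16
BRBRBR: Left { 0; 1/2; 5/8 }, Right { 11/16; 3/4; 1 } — simplest 21/32
BRBRBRB: Left { 0; 1/2; 5/8; 21/32 }, Right { 11/16; 3/4; 1 } — simplest 43/64
BRBRBRBR: Left { 0; 1/2; 5/8; 21/32 }, Right { 43/64; 11/16; 3/4; 1 } — simplest 85/128
BRBRBRBRR: Left { 0; 1/2; 5/8; 21/32 }, Right { 85/128; 43/64; 11/16; 3/4; 1 } — simplest 169/256
BRBRBRBRRB: Left { 0; 1/2; 5/8; 21/32; 169/256 }, Right { 85/128; 43/64; 11/16; 3/4; 1 } — simplest 339/512
BRBRBRBRRBB: Left { 0; 1/2; 5/8; 21/32; 169/256; 339/512 }, Right { 85/128; 43/64; 11/16; 3/4; 1 } — simplest 679/1024
BRBRBRBRRBBR: Left { 0; 1/2; 5/8; 21/32; 169/256; 339/512 }, Right { 679/1024; 85/128; 43/64; 11/16; 3/4; 1 } — simplest 1357/2048
BRBRBRBRRBBRR: Left { 0; 1/2; 5/8; 21/32; 169/256; 339/512 }, Right { 1357/2048; 679/1024; 85/128; 43/64; 11/16; 3/4; 1 } — simplest 2713/4096
BRBRBRBRRBBRRR: Left { 0; 1/2; 5/8; 21/32; 169/256; 339/512 }, Right { 2713/4096; 1357/2048; 679/1024; 85/128; 43/64; 11/16; 3/4; 1 } — simplest 5425/8192
BRBRBRBRRBBRRRR: Left { 0; 1/2; 5/8; 21/32; 169/256; 339/512 }, Right { 5425/8192; 2713/4096; 1357/2048; 679/1024; 85/128; 43/64; 11/16; 3/4; 1 } — simplest 10849/16384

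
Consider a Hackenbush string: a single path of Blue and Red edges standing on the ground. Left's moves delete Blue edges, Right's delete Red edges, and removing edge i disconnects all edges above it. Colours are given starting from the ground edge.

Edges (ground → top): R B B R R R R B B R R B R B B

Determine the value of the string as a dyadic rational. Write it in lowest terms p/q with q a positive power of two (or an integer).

Build value(s[:k]) for k = 1..15, string s = R B B R R R R B B R R B R B B.
step 1: add R to get R; options L={ none } R={ 0 } = -1
step 2: add B to get RB; options L={ -1 } R={ 0 } = -1/2
step 3: add B to get RBB; options L={ -1; -1/2 } R={ 0 } = -1/4
step 4: add R to get RBBR; options L={ -1; -1/2 } R={ -1/4; 0 } = -3/8
step 5: add R to get RBBRR; options L={ -1; -1/2 } R={ -3/8; -1/4; 0 } = -7/16
step 6: add R to get RBBRRR; options L={ -1; -1/2 } R={ -7/16; -3/8; -1/4; 0 } = -15/32
step 7: add R to get RBBRRRR; options L={ -1; -1/2 } R={ -15/32; -7/16; -3/8; -1/4; 0 } = -31/64
step 8: add B to get RBBRRRRB; options L={ -1; -1/2; -31/64 } R={ -15/32; -7/16; -3/8; -1/4; 0 } = -61/128
step 9: add B to get RBBRRRRBB; options L={ -1; -1/2; -31/64; -61/128 } R={ -15/32; -7/16; -3/8; -1/4; 0 } = -121/256
step 10: add R to get RBBRRRRBBR; options L={ -1; -1/2; -31/64; -61/128 } R={ -121/256; -15/32; -7/16; -3/8; -1/4; 0 } = -243/512
step 11: add R to get RBBRRRRBBRR; options L={ -1; -1/2; -31/64; -61/128 } R={ -243/512; -121/256; -15/32; -7/16; -3/8; -1/4; 0 } = -487/1024
step 12: add B to get RBBRRRRBBRRB; options L={ -1; -1/2; -31/64; -61/128; -487/1024 } R={ -243/512; -121/256; -15/32; -7/16; -3/8; -1/4; 0 } = -973/2048
step 13: add R to get RBBRRRRBBRRBR; options L={ -1; -1/2; -31/64; -61/128; -487/1024 } R={ -973/2048; -243/512; -121/256; -15/32; -7/16; -3/8; -1/4; 0 } = -1947/4096
step 14: add B to get RBBRRRRBBRRBRB; options L={ -1; -1/2; -31/64; -61/128; -487/1024; -1947/4096 } R={ -973/2048; -243/512; -121/256; -15/32; -7/16; -3/8; -1/4; 0 } = -3893/8192
step 15: add B to get RBBRRRRBBRRBRBB; options L={ -1; -1/2; -31/64; -61/128; -487/1024; -1947/4096; -3893/8192 } R={ -973/2048; -243/512; -121/256; -15/32; -7/16; -3/8; -1/4; 0 } = -7785/16384

-7785/16384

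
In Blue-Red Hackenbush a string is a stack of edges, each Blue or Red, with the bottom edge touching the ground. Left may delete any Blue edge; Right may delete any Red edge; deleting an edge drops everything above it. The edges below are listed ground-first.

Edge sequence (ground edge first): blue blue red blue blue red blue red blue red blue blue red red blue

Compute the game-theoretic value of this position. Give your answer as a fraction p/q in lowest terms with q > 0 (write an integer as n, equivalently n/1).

b: Left { 0 }, Right { · } → simplest 1
bb: Left { 0 1 }, Right { · } → simplest 2
bbr: Left { 0 1 }, Right { 2 } → simplest 3/2
bbrb: Left { 0 1 3/2 }, Right { 2 } → simplest 7/4
bbrbb: Left { 0 1 3/2 7/4 }, Right { 2 } → simplest 15/8
bbrbbr: Left { 0 1 3/2 7/4 }, Right { 15/8 2 } → simplest 29/16
bbrbbrb: Left { 0 1 3/2 7/4 29/16 }, Right { 15/8 2 } → simplest 59/32
bbrbbrbr: Left { 0 1 3/2 7/4 29/16 }, Right { 59/32 15/8 2 } → simplest 117/64
bbrbbrbrb: Left { 0 1 3/2 7/4 29/16 117/64 }, Right { 59/32 15/8 2 } → simplest 235/128
bbrbbrbrbr: Left { 0 1 3/2 7/4 29/16 117/64 }, Right { 235/128 59/32 15/8 2 } → simplest 469/256
bbrbbrbrbrb: Left { 0 1 3/2 7/4 29/16 117/64 469/256 }, Right { 235/128 59/32 15/8 2 } → simplest 939/512
bbrbbrbrbrbb: Left { 0 1 3/2 7/4 29/16 117/64 469/256 939/512 }, Right { 235/128 59/32 15/8 2 } → simplest 1879/1024
bbrbbrbrbrbbr: Left { 0 1 3/2 7/4 29/16 117/64 469/256 939/512 }, Right { 1879/1024 235/128 59/32 15/8 2 } → simplest 3757/2048
bbrbbrbrbrbbrr: Left { 0 1 3/2 7/4 29/16 117/64 469/256 939/512 }, Right { 3757/2048 1879/1024 235/128 59/32 15/8 2 } → simplest 7513/4096
bbrbbrbrbrbbrrb: Left { 0 1 3/2 7/4 29/16 117/64 469/256 939/512 7513/4096 }, Right { 3757/2048 1879/1024 235/128 59/32 15/8 2 } → simplest 15027/8192

15027/8192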